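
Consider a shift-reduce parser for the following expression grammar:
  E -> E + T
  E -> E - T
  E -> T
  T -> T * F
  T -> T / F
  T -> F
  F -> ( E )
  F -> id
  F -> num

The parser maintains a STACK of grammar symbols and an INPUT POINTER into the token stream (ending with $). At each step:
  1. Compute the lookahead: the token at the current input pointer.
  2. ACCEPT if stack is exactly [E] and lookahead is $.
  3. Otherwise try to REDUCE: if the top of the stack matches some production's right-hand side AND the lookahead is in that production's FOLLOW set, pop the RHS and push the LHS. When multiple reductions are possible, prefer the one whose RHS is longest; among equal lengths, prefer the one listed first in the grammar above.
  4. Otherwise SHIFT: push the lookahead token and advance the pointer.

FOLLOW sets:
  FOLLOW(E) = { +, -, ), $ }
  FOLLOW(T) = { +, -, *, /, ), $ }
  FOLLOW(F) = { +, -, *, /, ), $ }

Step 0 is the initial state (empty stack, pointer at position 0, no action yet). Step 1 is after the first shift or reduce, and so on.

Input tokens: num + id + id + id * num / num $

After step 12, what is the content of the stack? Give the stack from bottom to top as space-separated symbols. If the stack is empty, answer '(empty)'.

Answer: E + F

Derivation:
Step 1: shift num. Stack=[num] ptr=1 lookahead=+ remaining=[+ id + id + id * num / num $]
Step 2: reduce F->num. Stack=[F] ptr=1 lookahead=+ remaining=[+ id + id + id * num / num $]
Step 3: reduce T->F. Stack=[T] ptr=1 lookahead=+ remaining=[+ id + id + id * num / num $]
Step 4: reduce E->T. Stack=[E] ptr=1 lookahead=+ remaining=[+ id + id + id * num / num $]
Step 5: shift +. Stack=[E +] ptr=2 lookahead=id remaining=[id + id + id * num / num $]
Step 6: shift id. Stack=[E + id] ptr=3 lookahead=+ remaining=[+ id + id * num / num $]
Step 7: reduce F->id. Stack=[E + F] ptr=3 lookahead=+ remaining=[+ id + id * num / num $]
Step 8: reduce T->F. Stack=[E + T] ptr=3 lookahead=+ remaining=[+ id + id * num / num $]
Step 9: reduce E->E + T. Stack=[E] ptr=3 lookahead=+ remaining=[+ id + id * num / num $]
Step 10: shift +. Stack=[E +] ptr=4 lookahead=id remaining=[id + id * num / num $]
Step 11: shift id. Stack=[E + id] ptr=5 lookahead=+ remaining=[+ id * num / num $]
Step 12: reduce F->id. Stack=[E + F] ptr=5 lookahead=+ remaining=[+ id * num / num $]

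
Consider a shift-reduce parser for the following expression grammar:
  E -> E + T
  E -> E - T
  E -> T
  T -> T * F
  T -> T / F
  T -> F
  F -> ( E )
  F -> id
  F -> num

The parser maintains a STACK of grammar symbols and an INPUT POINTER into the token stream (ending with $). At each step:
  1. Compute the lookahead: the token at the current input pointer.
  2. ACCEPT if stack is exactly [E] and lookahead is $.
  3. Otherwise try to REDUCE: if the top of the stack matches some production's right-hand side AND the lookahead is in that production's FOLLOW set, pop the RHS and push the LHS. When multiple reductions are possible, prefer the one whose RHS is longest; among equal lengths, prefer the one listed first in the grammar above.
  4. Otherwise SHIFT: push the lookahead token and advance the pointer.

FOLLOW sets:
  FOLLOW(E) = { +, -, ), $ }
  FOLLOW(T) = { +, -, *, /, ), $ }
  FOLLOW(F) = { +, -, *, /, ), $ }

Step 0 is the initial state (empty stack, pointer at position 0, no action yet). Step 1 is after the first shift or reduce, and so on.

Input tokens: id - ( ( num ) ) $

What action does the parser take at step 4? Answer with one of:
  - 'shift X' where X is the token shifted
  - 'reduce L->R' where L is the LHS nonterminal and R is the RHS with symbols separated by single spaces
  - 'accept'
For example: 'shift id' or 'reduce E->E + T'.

Step 1: shift id. Stack=[id] ptr=1 lookahead=- remaining=[- ( ( num ) ) $]
Step 2: reduce F->id. Stack=[F] ptr=1 lookahead=- remaining=[- ( ( num ) ) $]
Step 3: reduce T->F. Stack=[T] ptr=1 lookahead=- remaining=[- ( ( num ) ) $]
Step 4: reduce E->T. Stack=[E] ptr=1 lookahead=- remaining=[- ( ( num ) ) $]

Answer: reduce E->T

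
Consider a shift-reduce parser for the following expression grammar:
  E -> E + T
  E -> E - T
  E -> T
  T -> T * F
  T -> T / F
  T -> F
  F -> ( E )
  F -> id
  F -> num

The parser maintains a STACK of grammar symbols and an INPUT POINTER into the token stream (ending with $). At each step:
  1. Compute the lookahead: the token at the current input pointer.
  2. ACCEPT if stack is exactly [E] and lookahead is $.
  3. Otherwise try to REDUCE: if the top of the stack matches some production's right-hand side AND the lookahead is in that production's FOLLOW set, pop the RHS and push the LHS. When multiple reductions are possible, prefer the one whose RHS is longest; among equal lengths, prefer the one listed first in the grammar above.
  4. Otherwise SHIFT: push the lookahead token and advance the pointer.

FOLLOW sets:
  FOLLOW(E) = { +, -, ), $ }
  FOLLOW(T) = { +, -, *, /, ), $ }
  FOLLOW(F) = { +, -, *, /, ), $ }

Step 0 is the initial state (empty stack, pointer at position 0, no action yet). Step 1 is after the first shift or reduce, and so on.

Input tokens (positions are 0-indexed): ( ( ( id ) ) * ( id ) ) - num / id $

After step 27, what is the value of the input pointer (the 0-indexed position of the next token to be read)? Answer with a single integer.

Step 1: shift (. Stack=[(] ptr=1 lookahead=( remaining=[( ( id ) ) * ( id ) ) - num / id $]
Step 2: shift (. Stack=[( (] ptr=2 lookahead=( remaining=[( id ) ) * ( id ) ) - num / id $]
Step 3: shift (. Stack=[( ( (] ptr=3 lookahead=id remaining=[id ) ) * ( id ) ) - num / id $]
Step 4: shift id. Stack=[( ( ( id] ptr=4 lookahead=) remaining=[) ) * ( id ) ) - num / id $]
Step 5: reduce F->id. Stack=[( ( ( F] ptr=4 lookahead=) remaining=[) ) * ( id ) ) - num / id $]
Step 6: reduce T->F. Stack=[( ( ( T] ptr=4 lookahead=) remaining=[) ) * ( id ) ) - num / id $]
Step 7: reduce E->T. Stack=[( ( ( E] ptr=4 lookahead=) remaining=[) ) * ( id ) ) - num / id $]
Step 8: shift ). Stack=[( ( ( E )] ptr=5 lookahead=) remaining=[) * ( id ) ) - num / id $]
Step 9: reduce F->( E ). Stack=[( ( F] ptr=5 lookahead=) remaining=[) * ( id ) ) - num / id $]
Step 10: reduce T->F. Stack=[( ( T] ptr=5 lookahead=) remaining=[) * ( id ) ) - num / id $]
Step 11: reduce E->T. Stack=[( ( E] ptr=5 lookahead=) remaining=[) * ( id ) ) - num / id $]
Step 12: shift ). Stack=[( ( E )] ptr=6 lookahead=* remaining=[* ( id ) ) - num / id $]
Step 13: reduce F->( E ). Stack=[( F] ptr=6 lookahead=* remaining=[* ( id ) ) - num / id $]
Step 14: reduce T->F. Stack=[( T] ptr=6 lookahead=* remaining=[* ( id ) ) - num / id $]
Step 15: shift *. Stack=[( T *] ptr=7 lookahead=( remaining=[( id ) ) - num / id $]
Step 16: shift (. Stack=[( T * (] ptr=8 lookahead=id remaining=[id ) ) - num / id $]
Step 17: shift id. Stack=[( T * ( id] ptr=9 lookahead=) remaining=[) ) - num / id $]
Step 18: reduce F->id. Stack=[( T * ( F] ptr=9 lookahead=) remaining=[) ) - num / id $]
Step 19: reduce T->F. Stack=[( T * ( T] ptr=9 lookahead=) remaining=[) ) - num / id $]
Step 20: reduce E->T. Stack=[( T * ( E] ptr=9 lookahead=) remaining=[) ) - num / id $]
Step 21: shift ). Stack=[( T * ( E )] ptr=10 lookahead=) remaining=[) - num / id $]
Step 22: reduce F->( E ). Stack=[( T * F] ptr=10 lookahead=) remaining=[) - num / id $]
Step 23: reduce T->T * F. Stack=[( T] ptr=10 lookahead=) remaining=[) - num / id $]
Step 24: reduce E->T. Stack=[( E] ptr=10 lookahead=) remaining=[) - num / id $]
Step 25: shift ). Stack=[( E )] ptr=11 lookahead=- remaining=[- num / id $]
Step 26: reduce F->( E ). Stack=[F] ptr=11 lookahead=- remaining=[- num / id $]
Step 27: reduce T->F. Stack=[T] ptr=11 lookahead=- remaining=[- num / id $]

Answer: 11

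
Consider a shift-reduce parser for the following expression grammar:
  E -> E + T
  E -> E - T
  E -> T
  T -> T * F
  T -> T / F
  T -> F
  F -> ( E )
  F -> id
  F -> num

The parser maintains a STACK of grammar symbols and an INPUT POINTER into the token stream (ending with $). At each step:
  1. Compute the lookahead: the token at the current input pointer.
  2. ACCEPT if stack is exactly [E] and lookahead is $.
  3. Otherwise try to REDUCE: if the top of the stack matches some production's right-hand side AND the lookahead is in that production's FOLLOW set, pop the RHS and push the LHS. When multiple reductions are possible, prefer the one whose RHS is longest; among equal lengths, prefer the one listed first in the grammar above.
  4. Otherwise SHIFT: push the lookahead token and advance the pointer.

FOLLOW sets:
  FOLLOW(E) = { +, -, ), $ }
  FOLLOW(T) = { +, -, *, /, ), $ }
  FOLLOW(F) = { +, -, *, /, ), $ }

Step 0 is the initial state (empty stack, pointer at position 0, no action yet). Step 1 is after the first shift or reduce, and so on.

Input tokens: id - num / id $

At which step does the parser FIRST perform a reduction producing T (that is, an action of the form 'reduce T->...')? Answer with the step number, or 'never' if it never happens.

Answer: 3

Derivation:
Step 1: shift id. Stack=[id] ptr=1 lookahead=- remaining=[- num / id $]
Step 2: reduce F->id. Stack=[F] ptr=1 lookahead=- remaining=[- num / id $]
Step 3: reduce T->F. Stack=[T] ptr=1 lookahead=- remaining=[- num / id $]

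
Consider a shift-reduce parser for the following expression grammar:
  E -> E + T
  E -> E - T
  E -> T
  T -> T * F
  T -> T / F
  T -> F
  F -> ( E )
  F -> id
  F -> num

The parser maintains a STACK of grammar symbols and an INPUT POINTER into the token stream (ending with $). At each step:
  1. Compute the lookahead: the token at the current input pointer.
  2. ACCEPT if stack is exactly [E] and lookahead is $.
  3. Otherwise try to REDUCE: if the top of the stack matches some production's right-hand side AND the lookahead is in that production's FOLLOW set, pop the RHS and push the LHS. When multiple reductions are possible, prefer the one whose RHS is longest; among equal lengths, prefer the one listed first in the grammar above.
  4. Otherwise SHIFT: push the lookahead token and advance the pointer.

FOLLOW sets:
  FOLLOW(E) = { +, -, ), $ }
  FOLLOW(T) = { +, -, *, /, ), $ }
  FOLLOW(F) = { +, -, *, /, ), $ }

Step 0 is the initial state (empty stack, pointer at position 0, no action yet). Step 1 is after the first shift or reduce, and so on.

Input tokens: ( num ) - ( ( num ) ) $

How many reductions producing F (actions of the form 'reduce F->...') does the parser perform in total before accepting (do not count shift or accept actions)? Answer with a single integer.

Answer: 5

Derivation:
Step 1: shift (. Stack=[(] ptr=1 lookahead=num remaining=[num ) - ( ( num ) ) $]
Step 2: shift num. Stack=[( num] ptr=2 lookahead=) remaining=[) - ( ( num ) ) $]
Step 3: reduce F->num. Stack=[( F] ptr=2 lookahead=) remaining=[) - ( ( num ) ) $]
Step 4: reduce T->F. Stack=[( T] ptr=2 lookahead=) remaining=[) - ( ( num ) ) $]
Step 5: reduce E->T. Stack=[( E] ptr=2 lookahead=) remaining=[) - ( ( num ) ) $]
Step 6: shift ). Stack=[( E )] ptr=3 lookahead=- remaining=[- ( ( num ) ) $]
Step 7: reduce F->( E ). Stack=[F] ptr=3 lookahead=- remaining=[- ( ( num ) ) $]
Step 8: reduce T->F. Stack=[T] ptr=3 lookahead=- remaining=[- ( ( num ) ) $]
Step 9: reduce E->T. Stack=[E] ptr=3 lookahead=- remaining=[- ( ( num ) ) $]
Step 10: shift -. Stack=[E -] ptr=4 lookahead=( remaining=[( ( num ) ) $]
Step 11: shift (. Stack=[E - (] ptr=5 lookahead=( remaining=[( num ) ) $]
Step 12: shift (. Stack=[E - ( (] ptr=6 lookahead=num remaining=[num ) ) $]
Step 13: shift num. Stack=[E - ( ( num] ptr=7 lookahead=) remaining=[) ) $]
Step 14: reduce F->num. Stack=[E - ( ( F] ptr=7 lookahead=) remaining=[) ) $]
Step 15: reduce T->F. Stack=[E - ( ( T] ptr=7 lookahead=) remaining=[) ) $]
Step 16: reduce E->T. Stack=[E - ( ( E] ptr=7 lookahead=) remaining=[) ) $]
Step 17: shift ). Stack=[E - ( ( E )] ptr=8 lookahead=) remaining=[) $]
Step 18: reduce F->( E ). Stack=[E - ( F] ptr=8 lookahead=) remaining=[) $]
Step 19: reduce T->F. Stack=[E - ( T] ptr=8 lookahead=) remaining=[) $]
Step 20: reduce E->T. Stack=[E - ( E] ptr=8 lookahead=) remaining=[) $]
Step 21: shift ). Stack=[E - ( E )] ptr=9 lookahead=$ remaining=[$]
Step 22: reduce F->( E ). Stack=[E - F] ptr=9 lookahead=$ remaining=[$]
Step 23: reduce T->F. Stack=[E - T] ptr=9 lookahead=$ remaining=[$]
Step 24: reduce E->E - T. Stack=[E] ptr=9 lookahead=$ remaining=[$]
Step 25: accept. Stack=[E] ptr=9 lookahead=$ remaining=[$]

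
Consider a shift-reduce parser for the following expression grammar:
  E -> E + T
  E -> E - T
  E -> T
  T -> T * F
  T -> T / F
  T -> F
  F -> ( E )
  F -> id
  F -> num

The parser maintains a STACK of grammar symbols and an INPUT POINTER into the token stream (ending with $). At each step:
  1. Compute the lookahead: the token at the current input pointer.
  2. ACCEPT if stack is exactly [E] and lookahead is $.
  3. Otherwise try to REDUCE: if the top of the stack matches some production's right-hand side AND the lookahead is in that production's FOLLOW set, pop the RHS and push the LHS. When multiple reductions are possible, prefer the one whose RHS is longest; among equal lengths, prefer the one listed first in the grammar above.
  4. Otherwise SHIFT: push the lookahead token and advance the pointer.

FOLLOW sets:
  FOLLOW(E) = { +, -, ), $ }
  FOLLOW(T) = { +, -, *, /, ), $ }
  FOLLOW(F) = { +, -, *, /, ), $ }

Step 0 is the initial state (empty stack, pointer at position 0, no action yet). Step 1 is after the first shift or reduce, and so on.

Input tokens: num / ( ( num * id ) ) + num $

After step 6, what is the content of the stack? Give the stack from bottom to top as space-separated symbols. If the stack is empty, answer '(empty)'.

Answer: T / ( (

Derivation:
Step 1: shift num. Stack=[num] ptr=1 lookahead=/ remaining=[/ ( ( num * id ) ) + num $]
Step 2: reduce F->num. Stack=[F] ptr=1 lookahead=/ remaining=[/ ( ( num * id ) ) + num $]
Step 3: reduce T->F. Stack=[T] ptr=1 lookahead=/ remaining=[/ ( ( num * id ) ) + num $]
Step 4: shift /. Stack=[T /] ptr=2 lookahead=( remaining=[( ( num * id ) ) + num $]
Step 5: shift (. Stack=[T / (] ptr=3 lookahead=( remaining=[( num * id ) ) + num $]
Step 6: shift (. Stack=[T / ( (] ptr=4 lookahead=num remaining=[num * id ) ) + num $]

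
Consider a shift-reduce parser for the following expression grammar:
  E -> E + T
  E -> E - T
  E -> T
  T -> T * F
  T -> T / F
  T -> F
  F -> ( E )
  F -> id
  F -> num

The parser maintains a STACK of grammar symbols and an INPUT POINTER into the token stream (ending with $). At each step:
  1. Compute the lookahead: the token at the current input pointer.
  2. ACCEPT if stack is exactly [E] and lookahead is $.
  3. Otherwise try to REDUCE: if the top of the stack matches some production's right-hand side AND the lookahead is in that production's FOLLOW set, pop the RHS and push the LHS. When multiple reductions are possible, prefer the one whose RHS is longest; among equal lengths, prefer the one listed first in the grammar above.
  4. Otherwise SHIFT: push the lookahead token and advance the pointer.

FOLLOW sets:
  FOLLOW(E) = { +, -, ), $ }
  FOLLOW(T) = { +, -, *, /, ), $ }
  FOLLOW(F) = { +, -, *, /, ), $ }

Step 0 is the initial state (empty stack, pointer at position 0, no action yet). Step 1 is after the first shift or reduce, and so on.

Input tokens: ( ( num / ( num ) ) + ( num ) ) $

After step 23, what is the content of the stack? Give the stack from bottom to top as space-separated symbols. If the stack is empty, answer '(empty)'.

Answer: ( E + ( F

Derivation:
Step 1: shift (. Stack=[(] ptr=1 lookahead=( remaining=[( num / ( num ) ) + ( num ) ) $]
Step 2: shift (. Stack=[( (] ptr=2 lookahead=num remaining=[num / ( num ) ) + ( num ) ) $]
Step 3: shift num. Stack=[( ( num] ptr=3 lookahead=/ remaining=[/ ( num ) ) + ( num ) ) $]
Step 4: reduce F->num. Stack=[( ( F] ptr=3 lookahead=/ remaining=[/ ( num ) ) + ( num ) ) $]
Step 5: reduce T->F. Stack=[( ( T] ptr=3 lookahead=/ remaining=[/ ( num ) ) + ( num ) ) $]
Step 6: shift /. Stack=[( ( T /] ptr=4 lookahead=( remaining=[( num ) ) + ( num ) ) $]
Step 7: shift (. Stack=[( ( T / (] ptr=5 lookahead=num remaining=[num ) ) + ( num ) ) $]
Step 8: shift num. Stack=[( ( T / ( num] ptr=6 lookahead=) remaining=[) ) + ( num ) ) $]
Step 9: reduce F->num. Stack=[( ( T / ( F] ptr=6 lookahead=) remaining=[) ) + ( num ) ) $]
Step 10: reduce T->F. Stack=[( ( T / ( T] ptr=6 lookahead=) remaining=[) ) + ( num ) ) $]
Step 11: reduce E->T. Stack=[( ( T / ( E] ptr=6 lookahead=) remaining=[) ) + ( num ) ) $]
Step 12: shift ). Stack=[( ( T / ( E )] ptr=7 lookahead=) remaining=[) + ( num ) ) $]
Step 13: reduce F->( E ). Stack=[( ( T / F] ptr=7 lookahead=) remaining=[) + ( num ) ) $]
Step 14: reduce T->T / F. Stack=[( ( T] ptr=7 lookahead=) remaining=[) + ( num ) ) $]
Step 15: reduce E->T. Stack=[( ( E] ptr=7 lookahead=) remaining=[) + ( num ) ) $]
Step 16: shift ). Stack=[( ( E )] ptr=8 lookahead=+ remaining=[+ ( num ) ) $]
Step 17: reduce F->( E ). Stack=[( F] ptr=8 lookahead=+ remaining=[+ ( num ) ) $]
Step 18: reduce T->F. Stack=[( T] ptr=8 lookahead=+ remaining=[+ ( num ) ) $]
Step 19: reduce E->T. Stack=[( E] ptr=8 lookahead=+ remaining=[+ ( num ) ) $]
Step 20: shift +. Stack=[( E +] ptr=9 lookahead=( remaining=[( num ) ) $]
Step 21: shift (. Stack=[( E + (] ptr=10 lookahead=num remaining=[num ) ) $]
Step 22: shift num. Stack=[( E + ( num] ptr=11 lookahead=) remaining=[) ) $]
Step 23: reduce F->num. Stack=[( E + ( F] ptr=11 lookahead=) remaining=[) ) $]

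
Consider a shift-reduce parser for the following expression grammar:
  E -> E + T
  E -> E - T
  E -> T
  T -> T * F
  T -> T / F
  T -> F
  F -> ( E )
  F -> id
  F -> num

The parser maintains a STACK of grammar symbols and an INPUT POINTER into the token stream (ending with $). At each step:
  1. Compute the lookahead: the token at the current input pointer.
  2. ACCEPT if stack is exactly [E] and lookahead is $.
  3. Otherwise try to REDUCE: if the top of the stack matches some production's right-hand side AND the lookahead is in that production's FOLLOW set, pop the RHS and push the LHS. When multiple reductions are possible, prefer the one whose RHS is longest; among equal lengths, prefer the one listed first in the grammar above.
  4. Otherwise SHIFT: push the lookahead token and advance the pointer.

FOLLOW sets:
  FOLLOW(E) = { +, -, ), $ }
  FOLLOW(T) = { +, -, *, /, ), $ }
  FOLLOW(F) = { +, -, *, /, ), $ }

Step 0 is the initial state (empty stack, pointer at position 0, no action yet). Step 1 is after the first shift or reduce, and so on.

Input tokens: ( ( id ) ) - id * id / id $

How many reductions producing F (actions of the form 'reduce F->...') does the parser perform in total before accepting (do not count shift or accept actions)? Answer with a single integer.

Step 1: shift (. Stack=[(] ptr=1 lookahead=( remaining=[( id ) ) - id * id / id $]
Step 2: shift (. Stack=[( (] ptr=2 lookahead=id remaining=[id ) ) - id * id / id $]
Step 3: shift id. Stack=[( ( id] ptr=3 lookahead=) remaining=[) ) - id * id / id $]
Step 4: reduce F->id. Stack=[( ( F] ptr=3 lookahead=) remaining=[) ) - id * id / id $]
Step 5: reduce T->F. Stack=[( ( T] ptr=3 lookahead=) remaining=[) ) - id * id / id $]
Step 6: reduce E->T. Stack=[( ( E] ptr=3 lookahead=) remaining=[) ) - id * id / id $]
Step 7: shift ). Stack=[( ( E )] ptr=4 lookahead=) remaining=[) - id * id / id $]
Step 8: reduce F->( E ). Stack=[( F] ptr=4 lookahead=) remaining=[) - id * id / id $]
Step 9: reduce T->F. Stack=[( T] ptr=4 lookahead=) remaining=[) - id * id / id $]
Step 10: reduce E->T. Stack=[( E] ptr=4 lookahead=) remaining=[) - id * id / id $]
Step 11: shift ). Stack=[( E )] ptr=5 lookahead=- remaining=[- id * id / id $]
Step 12: reduce F->( E ). Stack=[F] ptr=5 lookahead=- remaining=[- id * id / id $]
Step 13: reduce T->F. Stack=[T] ptr=5 lookahead=- remaining=[- id * id / id $]
Step 14: reduce E->T. Stack=[E] ptr=5 lookahead=- remaining=[- id * id / id $]
Step 15: shift -. Stack=[E -] ptr=6 lookahead=id remaining=[id * id / id $]
Step 16: shift id. Stack=[E - id] ptr=7 lookahead=* remaining=[* id / id $]
Step 17: reduce F->id. Stack=[E - F] ptr=7 lookahead=* remaining=[* id / id $]
Step 18: reduce T->F. Stack=[E - T] ptr=7 lookahead=* remaining=[* id / id $]
Step 19: shift *. Stack=[E - T *] ptr=8 lookahead=id remaining=[id / id $]
Step 20: shift id. Stack=[E - T * id] ptr=9 lookahead=/ remaining=[/ id $]
Step 21: reduce F->id. Stack=[E - T * F] ptr=9 lookahead=/ remaining=[/ id $]
Step 22: reduce T->T * F. Stack=[E - T] ptr=9 lookahead=/ remaining=[/ id $]
Step 23: shift /. Stack=[E - T /] ptr=10 lookahead=id remaining=[id $]
Step 24: shift id. Stack=[E - T / id] ptr=11 lookahead=$ remaining=[$]
Step 25: reduce F->id. Stack=[E - T / F] ptr=11 lookahead=$ remaining=[$]
Step 26: reduce T->T / F. Stack=[E - T] ptr=11 lookahead=$ remaining=[$]
Step 27: reduce E->E - T. Stack=[E] ptr=11 lookahead=$ remaining=[$]
Step 28: accept. Stack=[E] ptr=11 lookahead=$ remaining=[$]

Answer: 6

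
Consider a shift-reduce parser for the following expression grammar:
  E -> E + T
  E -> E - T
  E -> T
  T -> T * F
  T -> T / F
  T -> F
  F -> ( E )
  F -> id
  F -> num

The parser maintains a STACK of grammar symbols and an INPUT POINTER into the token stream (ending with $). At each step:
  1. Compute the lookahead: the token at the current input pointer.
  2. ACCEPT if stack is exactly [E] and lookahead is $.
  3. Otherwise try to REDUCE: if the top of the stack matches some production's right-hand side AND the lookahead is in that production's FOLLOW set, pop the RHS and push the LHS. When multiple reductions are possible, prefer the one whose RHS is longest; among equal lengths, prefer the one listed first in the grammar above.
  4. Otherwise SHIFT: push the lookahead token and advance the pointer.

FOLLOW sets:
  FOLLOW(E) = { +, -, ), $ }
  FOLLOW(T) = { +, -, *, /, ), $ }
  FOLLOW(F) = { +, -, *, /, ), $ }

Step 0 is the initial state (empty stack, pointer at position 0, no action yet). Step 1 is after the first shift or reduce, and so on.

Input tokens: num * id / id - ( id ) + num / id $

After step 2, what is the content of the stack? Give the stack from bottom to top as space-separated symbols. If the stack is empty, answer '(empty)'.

Step 1: shift num. Stack=[num] ptr=1 lookahead=* remaining=[* id / id - ( id ) + num / id $]
Step 2: reduce F->num. Stack=[F] ptr=1 lookahead=* remaining=[* id / id - ( id ) + num / id $]

Answer: F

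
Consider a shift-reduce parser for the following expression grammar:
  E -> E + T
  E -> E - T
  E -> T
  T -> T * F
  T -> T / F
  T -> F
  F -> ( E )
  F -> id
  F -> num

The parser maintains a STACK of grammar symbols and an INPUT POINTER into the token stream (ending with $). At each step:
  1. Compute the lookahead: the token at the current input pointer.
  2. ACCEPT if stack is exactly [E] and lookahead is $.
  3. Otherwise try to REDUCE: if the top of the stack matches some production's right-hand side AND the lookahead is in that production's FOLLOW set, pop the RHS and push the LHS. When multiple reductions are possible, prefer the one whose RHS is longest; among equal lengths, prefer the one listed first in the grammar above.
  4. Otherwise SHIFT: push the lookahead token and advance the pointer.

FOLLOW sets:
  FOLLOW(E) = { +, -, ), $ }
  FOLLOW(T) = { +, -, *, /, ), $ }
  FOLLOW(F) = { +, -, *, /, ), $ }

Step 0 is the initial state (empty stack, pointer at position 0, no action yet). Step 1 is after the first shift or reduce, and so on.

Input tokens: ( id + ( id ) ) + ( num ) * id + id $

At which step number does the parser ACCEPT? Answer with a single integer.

Answer: 39

Derivation:
Step 1: shift (. Stack=[(] ptr=1 lookahead=id remaining=[id + ( id ) ) + ( num ) * id + id $]
Step 2: shift id. Stack=[( id] ptr=2 lookahead=+ remaining=[+ ( id ) ) + ( num ) * id + id $]
Step 3: reduce F->id. Stack=[( F] ptr=2 lookahead=+ remaining=[+ ( id ) ) + ( num ) * id + id $]
Step 4: reduce T->F. Stack=[( T] ptr=2 lookahead=+ remaining=[+ ( id ) ) + ( num ) * id + id $]
Step 5: reduce E->T. Stack=[( E] ptr=2 lookahead=+ remaining=[+ ( id ) ) + ( num ) * id + id $]
Step 6: shift +. Stack=[( E +] ptr=3 lookahead=( remaining=[( id ) ) + ( num ) * id + id $]
Step 7: shift (. Stack=[( E + (] ptr=4 lookahead=id remaining=[id ) ) + ( num ) * id + id $]
Step 8: shift id. Stack=[( E + ( id] ptr=5 lookahead=) remaining=[) ) + ( num ) * id + id $]
Step 9: reduce F->id. Stack=[( E + ( F] ptr=5 lookahead=) remaining=[) ) + ( num ) * id + id $]
Step 10: reduce T->F. Stack=[( E + ( T] ptr=5 lookahead=) remaining=[) ) + ( num ) * id + id $]
Step 11: reduce E->T. Stack=[( E + ( E] ptr=5 lookahead=) remaining=[) ) + ( num ) * id + id $]
Step 12: shift ). Stack=[( E + ( E )] ptr=6 lookahead=) remaining=[) + ( num ) * id + id $]
Step 13: reduce F->( E ). Stack=[( E + F] ptr=6 lookahead=) remaining=[) + ( num ) * id + id $]
Step 14: reduce T->F. Stack=[( E + T] ptr=6 lookahead=) remaining=[) + ( num ) * id + id $]
Step 15: reduce E->E + T. Stack=[( E] ptr=6 lookahead=) remaining=[) + ( num ) * id + id $]
Step 16: shift ). Stack=[( E )] ptr=7 lookahead=+ remaining=[+ ( num ) * id + id $]
Step 17: reduce F->( E ). Stack=[F] ptr=7 lookahead=+ remaining=[+ ( num ) * id + id $]
Step 18: reduce T->F. Stack=[T] ptr=7 lookahead=+ remaining=[+ ( num ) * id + id $]
Step 19: reduce E->T. Stack=[E] ptr=7 lookahead=+ remaining=[+ ( num ) * id + id $]
Step 20: shift +. Stack=[E +] ptr=8 lookahead=( remaining=[( num ) * id + id $]
Step 21: shift (. Stack=[E + (] ptr=9 lookahead=num remaining=[num ) * id + id $]
Step 22: shift num. Stack=[E + ( num] ptr=10 lookahead=) remaining=[) * id + id $]
Step 23: reduce F->num. Stack=[E + ( F] ptr=10 lookahead=) remaining=[) * id + id $]
Step 24: reduce T->F. Stack=[E + ( T] ptr=10 lookahead=) remaining=[) * id + id $]
Step 25: reduce E->T. Stack=[E + ( E] ptr=10 lookahead=) remaining=[) * id + id $]
Step 26: shift ). Stack=[E + ( E )] ptr=11 lookahead=* remaining=[* id + id $]
Step 27: reduce F->( E ). Stack=[E + F] ptr=11 lookahead=* remaining=[* id + id $]
Step 28: reduce T->F. Stack=[E + T] ptr=11 lookahead=* remaining=[* id + id $]
Step 29: shift *. Stack=[E + T *] ptr=12 lookahead=id remaining=[id + id $]
Step 30: shift id. Stack=[E + T * id] ptr=13 lookahead=+ remaining=[+ id $]
Step 31: reduce F->id. Stack=[E + T * F] ptr=13 lookahead=+ remaining=[+ id $]
Step 32: reduce T->T * F. Stack=[E + T] ptr=13 lookahead=+ remaining=[+ id $]
Step 33: reduce E->E + T. Stack=[E] ptr=13 lookahead=+ remaining=[+ id $]
Step 34: shift +. Stack=[E +] ptr=14 lookahead=id remaining=[id $]
Step 35: shift id. Stack=[E + id] ptr=15 lookahead=$ remaining=[$]
Step 36: reduce F->id. Stack=[E + F] ptr=15 lookahead=$ remaining=[$]
Step 37: reduce T->F. Stack=[E + T] ptr=15 lookahead=$ remaining=[$]
Step 38: reduce E->E + T. Stack=[E] ptr=15 lookahead=$ remaining=[$]
Step 39: accept. Stack=[E] ptr=15 lookahead=$ remaining=[$]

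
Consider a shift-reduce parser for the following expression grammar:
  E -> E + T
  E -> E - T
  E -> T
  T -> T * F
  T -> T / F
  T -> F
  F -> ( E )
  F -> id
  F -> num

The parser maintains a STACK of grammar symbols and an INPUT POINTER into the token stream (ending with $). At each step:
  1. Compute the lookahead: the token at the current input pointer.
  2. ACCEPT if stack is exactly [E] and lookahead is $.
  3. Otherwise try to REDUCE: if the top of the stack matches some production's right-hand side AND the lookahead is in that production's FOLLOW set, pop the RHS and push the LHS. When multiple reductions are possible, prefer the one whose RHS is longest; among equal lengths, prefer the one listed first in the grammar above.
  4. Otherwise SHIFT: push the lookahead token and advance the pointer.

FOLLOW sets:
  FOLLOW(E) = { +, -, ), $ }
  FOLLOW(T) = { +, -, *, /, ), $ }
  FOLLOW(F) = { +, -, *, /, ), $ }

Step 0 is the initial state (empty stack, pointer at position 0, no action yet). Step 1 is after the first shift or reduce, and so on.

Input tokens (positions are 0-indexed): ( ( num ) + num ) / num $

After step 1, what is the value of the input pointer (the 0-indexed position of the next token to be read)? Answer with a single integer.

Step 1: shift (. Stack=[(] ptr=1 lookahead=( remaining=[( num ) + num ) / num $]

Answer: 1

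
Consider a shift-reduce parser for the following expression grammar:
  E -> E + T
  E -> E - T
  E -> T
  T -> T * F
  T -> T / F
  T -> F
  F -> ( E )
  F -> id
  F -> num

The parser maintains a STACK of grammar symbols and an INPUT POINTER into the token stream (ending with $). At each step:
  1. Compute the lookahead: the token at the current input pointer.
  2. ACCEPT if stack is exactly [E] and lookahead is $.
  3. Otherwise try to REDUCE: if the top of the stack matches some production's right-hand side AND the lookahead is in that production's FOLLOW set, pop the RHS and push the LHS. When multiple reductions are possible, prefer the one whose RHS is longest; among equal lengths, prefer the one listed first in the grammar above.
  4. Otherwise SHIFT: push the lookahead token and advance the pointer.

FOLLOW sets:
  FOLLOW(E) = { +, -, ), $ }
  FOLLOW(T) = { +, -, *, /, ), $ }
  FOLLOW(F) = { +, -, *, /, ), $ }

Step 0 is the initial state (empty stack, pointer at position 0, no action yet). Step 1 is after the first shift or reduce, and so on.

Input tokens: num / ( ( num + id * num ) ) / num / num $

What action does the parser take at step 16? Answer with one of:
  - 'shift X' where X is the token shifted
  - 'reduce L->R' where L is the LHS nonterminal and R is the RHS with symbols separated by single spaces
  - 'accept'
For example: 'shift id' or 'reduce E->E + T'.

Answer: shift num

Derivation:
Step 1: shift num. Stack=[num] ptr=1 lookahead=/ remaining=[/ ( ( num + id * num ) ) / num / num $]
Step 2: reduce F->num. Stack=[F] ptr=1 lookahead=/ remaining=[/ ( ( num + id * num ) ) / num / num $]
Step 3: reduce T->F. Stack=[T] ptr=1 lookahead=/ remaining=[/ ( ( num + id * num ) ) / num / num $]
Step 4: shift /. Stack=[T /] ptr=2 lookahead=( remaining=[( ( num + id * num ) ) / num / num $]
Step 5: shift (. Stack=[T / (] ptr=3 lookahead=( remaining=[( num + id * num ) ) / num / num $]
Step 6: shift (. Stack=[T / ( (] ptr=4 lookahead=num remaining=[num + id * num ) ) / num / num $]
Step 7: shift num. Stack=[T / ( ( num] ptr=5 lookahead=+ remaining=[+ id * num ) ) / num / num $]
Step 8: reduce F->num. Stack=[T / ( ( F] ptr=5 lookahead=+ remaining=[+ id * num ) ) / num / num $]
Step 9: reduce T->F. Stack=[T / ( ( T] ptr=5 lookahead=+ remaining=[+ id * num ) ) / num / num $]
Step 10: reduce E->T. Stack=[T / ( ( E] ptr=5 lookahead=+ remaining=[+ id * num ) ) / num / num $]
Step 11: shift +. Stack=[T / ( ( E +] ptr=6 lookahead=id remaining=[id * num ) ) / num / num $]
Step 12: shift id. Stack=[T / ( ( E + id] ptr=7 lookahead=* remaining=[* num ) ) / num / num $]
Step 13: reduce F->id. Stack=[T / ( ( E + F] ptr=7 lookahead=* remaining=[* num ) ) / num / num $]
Step 14: reduce T->F. Stack=[T / ( ( E + T] ptr=7 lookahead=* remaining=[* num ) ) / num / num $]
Step 15: shift *. Stack=[T / ( ( E + T *] ptr=8 lookahead=num remaining=[num ) ) / num / num $]
Step 16: shift num. Stack=[T / ( ( E + T * num] ptr=9 lookahead=) remaining=[) ) / num / num $]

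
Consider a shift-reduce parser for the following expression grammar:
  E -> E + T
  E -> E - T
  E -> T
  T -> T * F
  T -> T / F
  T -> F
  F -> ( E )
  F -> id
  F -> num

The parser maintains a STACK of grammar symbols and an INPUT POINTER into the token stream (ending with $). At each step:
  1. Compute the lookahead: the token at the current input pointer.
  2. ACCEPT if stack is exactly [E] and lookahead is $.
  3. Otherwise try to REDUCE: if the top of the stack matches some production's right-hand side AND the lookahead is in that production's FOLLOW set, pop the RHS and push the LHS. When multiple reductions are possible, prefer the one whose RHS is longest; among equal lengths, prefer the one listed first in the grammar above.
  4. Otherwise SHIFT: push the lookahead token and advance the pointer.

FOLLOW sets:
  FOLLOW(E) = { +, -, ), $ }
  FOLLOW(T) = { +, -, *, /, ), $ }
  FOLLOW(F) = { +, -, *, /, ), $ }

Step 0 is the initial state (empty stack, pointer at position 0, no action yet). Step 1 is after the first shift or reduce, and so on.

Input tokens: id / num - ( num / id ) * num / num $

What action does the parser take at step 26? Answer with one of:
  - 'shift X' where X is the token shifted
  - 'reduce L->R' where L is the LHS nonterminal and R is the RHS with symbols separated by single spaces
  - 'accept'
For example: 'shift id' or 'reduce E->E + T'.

Answer: shift /

Derivation:
Step 1: shift id. Stack=[id] ptr=1 lookahead=/ remaining=[/ num - ( num / id ) * num / num $]
Step 2: reduce F->id. Stack=[F] ptr=1 lookahead=/ remaining=[/ num - ( num / id ) * num / num $]
Step 3: reduce T->F. Stack=[T] ptr=1 lookahead=/ remaining=[/ num - ( num / id ) * num / num $]
Step 4: shift /. Stack=[T /] ptr=2 lookahead=num remaining=[num - ( num / id ) * num / num $]
Step 5: shift num. Stack=[T / num] ptr=3 lookahead=- remaining=[- ( num / id ) * num / num $]
Step 6: reduce F->num. Stack=[T / F] ptr=3 lookahead=- remaining=[- ( num / id ) * num / num $]
Step 7: reduce T->T / F. Stack=[T] ptr=3 lookahead=- remaining=[- ( num / id ) * num / num $]
Step 8: reduce E->T. Stack=[E] ptr=3 lookahead=- remaining=[- ( num / id ) * num / num $]
Step 9: shift -. Stack=[E -] ptr=4 lookahead=( remaining=[( num / id ) * num / num $]
Step 10: shift (. Stack=[E - (] ptr=5 lookahead=num remaining=[num / id ) * num / num $]
Step 11: shift num. Stack=[E - ( num] ptr=6 lookahead=/ remaining=[/ id ) * num / num $]
Step 12: reduce F->num. Stack=[E - ( F] ptr=6 lookahead=/ remaining=[/ id ) * num / num $]
Step 13: reduce T->F. Stack=[E - ( T] ptr=6 lookahead=/ remaining=[/ id ) * num / num $]
Step 14: shift /. Stack=[E - ( T /] ptr=7 lookahead=id remaining=[id ) * num / num $]
Step 15: shift id. Stack=[E - ( T / id] ptr=8 lookahead=) remaining=[) * num / num $]
Step 16: reduce F->id. Stack=[E - ( T / F] ptr=8 lookahead=) remaining=[) * num / num $]
Step 17: reduce T->T / F. Stack=[E - ( T] ptr=8 lookahead=) remaining=[) * num / num $]
Step 18: reduce E->T. Stack=[E - ( E] ptr=8 lookahead=) remaining=[) * num / num $]
Step 19: shift ). Stack=[E - ( E )] ptr=9 lookahead=* remaining=[* num / num $]
Step 20: reduce F->( E ). Stack=[E - F] ptr=9 lookahead=* remaining=[* num / num $]
Step 21: reduce T->F. Stack=[E - T] ptr=9 lookahead=* remaining=[* num / num $]
Step 22: shift *. Stack=[E - T *] ptr=10 lookahead=num remaining=[num / num $]
Step 23: shift num. Stack=[E - T * num] ptr=11 lookahead=/ remaining=[/ num $]
Step 24: reduce F->num. Stack=[E - T * F] ptr=11 lookahead=/ remaining=[/ num $]
Step 25: reduce T->T * F. Stack=[E - T] ptr=11 lookahead=/ remaining=[/ num $]
Step 26: shift /. Stack=[E - T /] ptr=12 lookahead=num remaining=[num $]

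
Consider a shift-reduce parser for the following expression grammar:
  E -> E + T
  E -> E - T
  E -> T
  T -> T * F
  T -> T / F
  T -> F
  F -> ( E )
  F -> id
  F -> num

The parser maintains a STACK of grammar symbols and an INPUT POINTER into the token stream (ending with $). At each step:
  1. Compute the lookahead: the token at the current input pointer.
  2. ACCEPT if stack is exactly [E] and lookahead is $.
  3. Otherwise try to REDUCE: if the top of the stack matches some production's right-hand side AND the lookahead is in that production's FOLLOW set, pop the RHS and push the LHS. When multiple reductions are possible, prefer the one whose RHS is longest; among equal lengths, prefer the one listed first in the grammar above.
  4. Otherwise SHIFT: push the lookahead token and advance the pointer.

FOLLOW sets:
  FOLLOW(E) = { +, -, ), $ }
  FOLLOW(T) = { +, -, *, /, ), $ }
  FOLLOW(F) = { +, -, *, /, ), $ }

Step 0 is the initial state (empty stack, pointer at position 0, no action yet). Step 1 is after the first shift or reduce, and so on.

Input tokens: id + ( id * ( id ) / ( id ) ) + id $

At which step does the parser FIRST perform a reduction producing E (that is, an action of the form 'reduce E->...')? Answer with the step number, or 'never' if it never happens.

Answer: 4

Derivation:
Step 1: shift id. Stack=[id] ptr=1 lookahead=+ remaining=[+ ( id * ( id ) / ( id ) ) + id $]
Step 2: reduce F->id. Stack=[F] ptr=1 lookahead=+ remaining=[+ ( id * ( id ) / ( id ) ) + id $]
Step 3: reduce T->F. Stack=[T] ptr=1 lookahead=+ remaining=[+ ( id * ( id ) / ( id ) ) + id $]
Step 4: reduce E->T. Stack=[E] ptr=1 lookahead=+ remaining=[+ ( id * ( id ) / ( id ) ) + id $]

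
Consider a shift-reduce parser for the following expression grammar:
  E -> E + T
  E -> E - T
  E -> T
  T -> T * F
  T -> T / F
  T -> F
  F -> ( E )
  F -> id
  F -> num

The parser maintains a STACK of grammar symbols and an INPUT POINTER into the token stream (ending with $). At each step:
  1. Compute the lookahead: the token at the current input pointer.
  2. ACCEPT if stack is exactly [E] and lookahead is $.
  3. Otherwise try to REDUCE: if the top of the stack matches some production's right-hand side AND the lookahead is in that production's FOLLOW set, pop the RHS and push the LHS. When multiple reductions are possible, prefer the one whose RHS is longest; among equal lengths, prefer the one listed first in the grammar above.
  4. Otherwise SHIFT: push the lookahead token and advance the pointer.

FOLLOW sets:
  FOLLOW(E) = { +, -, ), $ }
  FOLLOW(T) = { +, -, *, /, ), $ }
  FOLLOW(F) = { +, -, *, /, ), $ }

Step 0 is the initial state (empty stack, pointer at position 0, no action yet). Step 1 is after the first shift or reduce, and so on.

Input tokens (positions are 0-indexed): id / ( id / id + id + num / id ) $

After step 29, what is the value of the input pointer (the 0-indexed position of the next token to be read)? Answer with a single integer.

Answer: 13

Derivation:
Step 1: shift id. Stack=[id] ptr=1 lookahead=/ remaining=[/ ( id / id + id + num / id ) $]
Step 2: reduce F->id. Stack=[F] ptr=1 lookahead=/ remaining=[/ ( id / id + id + num / id ) $]
Step 3: reduce T->F. Stack=[T] ptr=1 lookahead=/ remaining=[/ ( id / id + id + num / id ) $]
Step 4: shift /. Stack=[T /] ptr=2 lookahead=( remaining=[( id / id + id + num / id ) $]
Step 5: shift (. Stack=[T / (] ptr=3 lookahead=id remaining=[id / id + id + num / id ) $]
Step 6: shift id. Stack=[T / ( id] ptr=4 lookahead=/ remaining=[/ id + id + num / id ) $]
Step 7: reduce F->id. Stack=[T / ( F] ptr=4 lookahead=/ remaining=[/ id + id + num / id ) $]
Step 8: reduce T->F. Stack=[T / ( T] ptr=4 lookahead=/ remaining=[/ id + id + num / id ) $]
Step 9: shift /. Stack=[T / ( T /] ptr=5 lookahead=id remaining=[id + id + num / id ) $]
Step 10: shift id. Stack=[T / ( T / id] ptr=6 lookahead=+ remaining=[+ id + num / id ) $]
Step 11: reduce F->id. Stack=[T / ( T / F] ptr=6 lookahead=+ remaining=[+ id + num / id ) $]
Step 12: reduce T->T / F. Stack=[T / ( T] ptr=6 lookahead=+ remaining=[+ id + num / id ) $]
Step 13: reduce E->T. Stack=[T / ( E] ptr=6 lookahead=+ remaining=[+ id + num / id ) $]
Step 14: shift +. Stack=[T / ( E +] ptr=7 lookahead=id remaining=[id + num / id ) $]
Step 15: shift id. Stack=[T / ( E + id] ptr=8 lookahead=+ remaining=[+ num / id ) $]
Step 16: reduce F->id. Stack=[T / ( E + F] ptr=8 lookahead=+ remaining=[+ num / id ) $]
Step 17: reduce T->F. Stack=[T / ( E + T] ptr=8 lookahead=+ remaining=[+ num / id ) $]
Step 18: reduce E->E + T. Stack=[T / ( E] ptr=8 lookahead=+ remaining=[+ num / id ) $]
Step 19: shift +. Stack=[T / ( E +] ptr=9 lookahead=num remaining=[num / id ) $]
Step 20: shift num. Stack=[T / ( E + num] ptr=10 lookahead=/ remaining=[/ id ) $]
Step 21: reduce F->num. Stack=[T / ( E + F] ptr=10 lookahead=/ remaining=[/ id ) $]
Step 22: reduce T->F. Stack=[T / ( E + T] ptr=10 lookahead=/ remaining=[/ id ) $]
Step 23: shift /. Stack=[T / ( E + T /] ptr=11 lookahead=id remaining=[id ) $]
Step 24: shift id. Stack=[T / ( E + T / id] ptr=12 lookahead=) remaining=[) $]
Step 25: reduce F->id. Stack=[T / ( E + T / F] ptr=12 lookahead=) remaining=[) $]
Step 26: reduce T->T / F. Stack=[T / ( E + T] ptr=12 lookahead=) remaining=[) $]
Step 27: reduce E->E + T. Stack=[T / ( E] ptr=12 lookahead=) remaining=[) $]
Step 28: shift ). Stack=[T / ( E )] ptr=13 lookahead=$ remaining=[$]
Step 29: reduce F->( E ). Stack=[T / F] ptr=13 lookahead=$ remaining=[$]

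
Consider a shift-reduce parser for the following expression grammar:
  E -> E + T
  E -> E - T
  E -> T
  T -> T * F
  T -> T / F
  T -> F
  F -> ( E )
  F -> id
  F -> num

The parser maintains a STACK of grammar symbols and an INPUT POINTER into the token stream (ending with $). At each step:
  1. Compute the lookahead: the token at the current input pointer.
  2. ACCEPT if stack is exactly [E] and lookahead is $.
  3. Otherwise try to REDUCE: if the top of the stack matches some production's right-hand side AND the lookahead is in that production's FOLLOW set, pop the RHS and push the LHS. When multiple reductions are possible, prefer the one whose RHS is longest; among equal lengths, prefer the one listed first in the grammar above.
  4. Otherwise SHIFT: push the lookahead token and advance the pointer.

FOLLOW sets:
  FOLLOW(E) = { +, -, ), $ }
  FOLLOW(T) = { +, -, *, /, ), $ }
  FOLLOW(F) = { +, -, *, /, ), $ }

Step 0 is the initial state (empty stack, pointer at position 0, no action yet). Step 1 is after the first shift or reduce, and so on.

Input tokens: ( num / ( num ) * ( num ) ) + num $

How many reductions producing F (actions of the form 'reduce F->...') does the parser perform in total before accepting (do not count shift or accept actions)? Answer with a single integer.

Step 1: shift (. Stack=[(] ptr=1 lookahead=num remaining=[num / ( num ) * ( num ) ) + num $]
Step 2: shift num. Stack=[( num] ptr=2 lookahead=/ remaining=[/ ( num ) * ( num ) ) + num $]
Step 3: reduce F->num. Stack=[( F] ptr=2 lookahead=/ remaining=[/ ( num ) * ( num ) ) + num $]
Step 4: reduce T->F. Stack=[( T] ptr=2 lookahead=/ remaining=[/ ( num ) * ( num ) ) + num $]
Step 5: shift /. Stack=[( T /] ptr=3 lookahead=( remaining=[( num ) * ( num ) ) + num $]
Step 6: shift (. Stack=[( T / (] ptr=4 lookahead=num remaining=[num ) * ( num ) ) + num $]
Step 7: shift num. Stack=[( T / ( num] ptr=5 lookahead=) remaining=[) * ( num ) ) + num $]
Step 8: reduce F->num. Stack=[( T / ( F] ptr=5 lookahead=) remaining=[) * ( num ) ) + num $]
Step 9: reduce T->F. Stack=[( T / ( T] ptr=5 lookahead=) remaining=[) * ( num ) ) + num $]
Step 10: reduce E->T. Stack=[( T / ( E] ptr=5 lookahead=) remaining=[) * ( num ) ) + num $]
Step 11: shift ). Stack=[( T / ( E )] ptr=6 lookahead=* remaining=[* ( num ) ) + num $]
Step 12: reduce F->( E ). Stack=[( T / F] ptr=6 lookahead=* remaining=[* ( num ) ) + num $]
Step 13: reduce T->T / F. Stack=[( T] ptr=6 lookahead=* remaining=[* ( num ) ) + num $]
Step 14: shift *. Stack=[( T *] ptr=7 lookahead=( remaining=[( num ) ) + num $]
Step 15: shift (. Stack=[( T * (] ptr=8 lookahead=num remaining=[num ) ) + num $]
Step 16: shift num. Stack=[( T * ( num] ptr=9 lookahead=) remaining=[) ) + num $]
Step 17: reduce F->num. Stack=[( T * ( F] ptr=9 lookahead=) remaining=[) ) + num $]
Step 18: reduce T->F. Stack=[( T * ( T] ptr=9 lookahead=) remaining=[) ) + num $]
Step 19: reduce E->T. Stack=[( T * ( E] ptr=9 lookahead=) remaining=[) ) + num $]
Step 20: shift ). Stack=[( T * ( E )] ptr=10 lookahead=) remaining=[) + num $]
Step 21: reduce F->( E ). Stack=[( T * F] ptr=10 lookahead=) remaining=[) + num $]
Step 22: reduce T->T * F. Stack=[( T] ptr=10 lookahead=) remaining=[) + num $]
Step 23: reduce E->T. Stack=[( E] ptr=10 lookahead=) remaining=[) + num $]
Step 24: shift ). Stack=[( E )] ptr=11 lookahead=+ remaining=[+ num $]
Step 25: reduce F->( E ). Stack=[F] ptr=11 lookahead=+ remaining=[+ num $]
Step 26: reduce T->F. Stack=[T] ptr=11 lookahead=+ remaining=[+ num $]
Step 27: reduce E->T. Stack=[E] ptr=11 lookahead=+ remaining=[+ num $]
Step 28: shift +. Stack=[E +] ptr=12 lookahead=num remaining=[num $]
Step 29: shift num. Stack=[E + num] ptr=13 lookahead=$ remaining=[$]
Step 30: reduce F->num. Stack=[E + F] ptr=13 lookahead=$ remaining=[$]
Step 31: reduce T->F. Stack=[E + T] ptr=13 lookahead=$ remaining=[$]
Step 32: reduce E->E + T. Stack=[E] ptr=13 lookahead=$ remaining=[$]
Step 33: accept. Stack=[E] ptr=13 lookahead=$ remaining=[$]

Answer: 7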